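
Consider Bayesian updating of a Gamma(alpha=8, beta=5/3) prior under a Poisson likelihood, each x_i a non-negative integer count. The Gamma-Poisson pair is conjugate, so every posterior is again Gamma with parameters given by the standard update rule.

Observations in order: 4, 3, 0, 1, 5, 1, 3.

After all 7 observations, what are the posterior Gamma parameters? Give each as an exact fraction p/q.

alpha=25, beta=26/3

obs 1: x=4 → posterior Gamma(12, 8/3)
obs 2: x=3 → posterior Gamma(15, 11/3)
obs 3: x=0 → posterior Gamma(15, 14/3)
obs 4: x=1 → posterior Gamma(16, 17/3)
obs 5: x=5 → posterior Gamma(21, 20/3)
obs 6: x=1 → posterior Gamma(22, 23/3)
obs 7: x=3 → posterior Gamma(25, 26/3)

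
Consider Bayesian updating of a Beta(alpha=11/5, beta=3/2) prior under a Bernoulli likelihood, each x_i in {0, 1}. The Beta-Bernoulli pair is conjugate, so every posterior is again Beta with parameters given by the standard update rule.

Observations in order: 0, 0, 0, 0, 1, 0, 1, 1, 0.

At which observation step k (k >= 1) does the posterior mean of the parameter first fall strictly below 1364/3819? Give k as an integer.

obs 1: x=0 → posterior Beta(11/5, 5/2)
obs 2: x=0 → posterior Beta(11/5, 7/2)
obs 3: x=0 → posterior Beta(11/5, 9/2)
obs 4: x=0 → posterior Beta(11/5, 11/2)
obs 5: x=1 → posterior Beta(16/5, 11/2)
obs 6: x=0 → posterior Beta(16/5, 13/2)
obs 7: x=1 → posterior Beta(21/5, 13/2)
obs 8: x=1 → posterior Beta(26/5, 13/2)
obs 9: x=0 → posterior Beta(26/5, 15/2)

k = 3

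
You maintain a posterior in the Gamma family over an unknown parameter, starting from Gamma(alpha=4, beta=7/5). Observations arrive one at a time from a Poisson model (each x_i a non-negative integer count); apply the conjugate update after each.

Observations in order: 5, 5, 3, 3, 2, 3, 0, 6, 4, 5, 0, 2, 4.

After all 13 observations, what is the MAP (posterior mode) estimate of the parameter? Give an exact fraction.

obs 1: x=5 → posterior Gamma(9, 12/5)
obs 2: x=5 → posterior Gamma(14, 17/5)
obs 3: x=3 → posterior Gamma(17, 22/5)
obs 4: x=3 → posterior Gamma(20, 27/5)
obs 5: x=2 → posterior Gamma(22, 32/5)
obs 6: x=3 → posterior Gamma(25, 37/5)
obs 7: x=0 → posterior Gamma(25, 42/5)
obs 8: x=6 → posterior Gamma(31, 47/5)
obs 9: x=4 → posterior Gamma(35, 52/5)
obs 10: x=5 → posterior Gamma(40, 57/5)
obs 11: x=0 → posterior Gamma(40, 62/5)
obs 12: x=2 → posterior Gamma(42, 67/5)
obs 13: x=4 → posterior Gamma(46, 72/5)

25/8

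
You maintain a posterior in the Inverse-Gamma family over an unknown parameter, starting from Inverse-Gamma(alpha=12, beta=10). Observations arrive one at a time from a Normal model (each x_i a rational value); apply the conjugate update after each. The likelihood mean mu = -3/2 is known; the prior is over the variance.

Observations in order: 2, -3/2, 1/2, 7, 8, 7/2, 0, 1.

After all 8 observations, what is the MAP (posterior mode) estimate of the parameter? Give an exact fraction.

obs 1: x=2 → posterior Inverse-Gamma(25/2, 129/8)
obs 2: x=-3/2 → posterior Inverse-Gamma(13, 129/8)
obs 3: x=1/2 → posterior Inverse-Gamma(27/2, 145/8)
obs 4: x=7 → posterior Inverse-Gamma(14, 217/4)
obs 5: x=8 → posterior Inverse-Gamma(29/2, 795/8)
obs 6: x=7/2 → posterior Inverse-Gamma(15, 895/8)
obs 7: x=0 → posterior Inverse-Gamma(31/2, 113)
obs 8: x=1 → posterior Inverse-Gamma(16, 929/8)

929/136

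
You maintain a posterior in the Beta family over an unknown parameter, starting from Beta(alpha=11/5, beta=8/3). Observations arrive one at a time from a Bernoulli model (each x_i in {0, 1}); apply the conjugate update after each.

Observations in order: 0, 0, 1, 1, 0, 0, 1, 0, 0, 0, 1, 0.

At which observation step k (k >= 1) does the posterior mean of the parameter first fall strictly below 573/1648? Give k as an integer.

obs 1: x=0 → posterior Beta(11/5, 11/3)
obs 2: x=0 → posterior Beta(11/5, 14/3)
obs 3: x=1 → posterior Beta(16/5, 14/3)
obs 4: x=1 → posterior Beta(21/5, 14/3)
obs 5: x=0 → posterior Beta(21/5, 17/3)
obs 6: x=0 → posterior Beta(21/5, 20/3)
obs 7: x=1 → posterior Beta(26/5, 20/3)
obs 8: x=0 → posterior Beta(26/5, 23/3)
obs 9: x=0 → posterior Beta(26/5, 26/3)
obs 10: x=0 → posterior Beta(26/5, 29/3)
obs 11: x=1 → posterior Beta(31/5, 29/3)
obs 12: x=0 → posterior Beta(31/5, 32/3)

k = 2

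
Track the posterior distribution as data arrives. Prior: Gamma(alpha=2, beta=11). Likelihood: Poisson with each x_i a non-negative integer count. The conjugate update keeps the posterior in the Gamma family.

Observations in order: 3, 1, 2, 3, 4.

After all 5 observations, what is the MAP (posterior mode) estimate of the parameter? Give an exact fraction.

obs 1: x=3 → posterior Gamma(5, 12)
obs 2: x=1 → posterior Gamma(6, 13)
obs 3: x=2 → posterior Gamma(8, 14)
obs 4: x=3 → posterior Gamma(11, 15)
obs 5: x=4 → posterior Gamma(15, 16)

7/8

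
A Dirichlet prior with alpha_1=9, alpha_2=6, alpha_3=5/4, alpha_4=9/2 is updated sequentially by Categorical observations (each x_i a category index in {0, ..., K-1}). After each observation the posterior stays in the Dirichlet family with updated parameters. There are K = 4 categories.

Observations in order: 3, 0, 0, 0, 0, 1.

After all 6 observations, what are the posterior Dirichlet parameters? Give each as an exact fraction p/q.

obs 1: x=3 → posterior Dirichlet(9, 6, 5/4, 11/2)
obs 2: x=0 → posterior Dirichlet(10, 6, 5/4, 11/2)
obs 3: x=0 → posterior Dirichlet(11, 6, 5/4, 11/2)
obs 4: x=0 → posterior Dirichlet(12, 6, 5/4, 11/2)
obs 5: x=0 → posterior Dirichlet(13, 6, 5/4, 11/2)
obs 6: x=1 → posterior Dirichlet(13, 7, 5/4, 11/2)

alpha_1=13, alpha_2=7, alpha_3=5/4, alpha_4=11/2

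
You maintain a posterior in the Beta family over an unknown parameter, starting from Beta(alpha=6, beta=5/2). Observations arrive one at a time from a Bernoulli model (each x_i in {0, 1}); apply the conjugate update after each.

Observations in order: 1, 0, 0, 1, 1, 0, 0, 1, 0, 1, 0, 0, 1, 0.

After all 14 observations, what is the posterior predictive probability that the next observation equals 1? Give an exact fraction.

8/15

obs 1: x=1 → posterior Beta(7, 5/2)
obs 2: x=0 → posterior Beta(7, 7/2)
obs 3: x=0 → posterior Beta(7, 9/2)
obs 4: x=1 → posterior Beta(8, 9/2)
obs 5: x=1 → posterior Beta(9, 9/2)
obs 6: x=0 → posterior Beta(9, 11/2)
obs 7: x=0 → posterior Beta(9, 13/2)
obs 8: x=1 → posterior Beta(10, 13/2)
obs 9: x=0 → posterior Beta(10, 15/2)
obs 10: x=1 → posterior Beta(11, 15/2)
obs 11: x=0 → posterior Beta(11, 17/2)
obs 12: x=0 → posterior Beta(11, 19/2)
obs 13: x=1 → posterior Beta(12, 19/2)
obs 14: x=0 → posterior Beta(12, 21/2)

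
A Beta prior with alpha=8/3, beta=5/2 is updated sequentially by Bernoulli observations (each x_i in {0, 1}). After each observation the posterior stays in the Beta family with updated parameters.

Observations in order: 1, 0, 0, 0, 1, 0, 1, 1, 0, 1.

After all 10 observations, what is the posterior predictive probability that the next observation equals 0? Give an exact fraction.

obs 1: x=1 → posterior Beta(11/3, 5/2)
obs 2: x=0 → posterior Beta(11/3, 7/2)
obs 3: x=0 → posterior Beta(11/3, 9/2)
obs 4: x=0 → posterior Beta(11/3, 11/2)
obs 5: x=1 → posterior Beta(14/3, 11/2)
obs 6: x=0 → posterior Beta(14/3, 13/2)
obs 7: x=1 → posterior Beta(17/3, 13/2)
obs 8: x=1 → posterior Beta(20/3, 13/2)
obs 9: x=0 → posterior Beta(20/3, 15/2)
obs 10: x=1 → posterior Beta(23/3, 15/2)

45/91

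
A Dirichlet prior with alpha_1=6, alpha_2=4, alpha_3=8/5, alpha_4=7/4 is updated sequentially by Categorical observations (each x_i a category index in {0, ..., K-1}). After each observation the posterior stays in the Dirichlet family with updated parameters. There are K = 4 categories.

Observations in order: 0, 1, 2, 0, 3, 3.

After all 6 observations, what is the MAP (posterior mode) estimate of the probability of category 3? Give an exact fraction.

obs 1: x=0 → posterior Dirichlet(7, 4, 8/5, 7/4)
obs 2: x=1 → posterior Dirichlet(7, 5, 8/5, 7/4)
obs 3: x=2 → posterior Dirichlet(7, 5, 13/5, 7/4)
obs 4: x=0 → posterior Dirichlet(8, 5, 13/5, 7/4)
obs 5: x=3 → posterior Dirichlet(8, 5, 13/5, 11/4)
obs 6: x=3 → posterior Dirichlet(8, 5, 13/5, 15/4)

55/307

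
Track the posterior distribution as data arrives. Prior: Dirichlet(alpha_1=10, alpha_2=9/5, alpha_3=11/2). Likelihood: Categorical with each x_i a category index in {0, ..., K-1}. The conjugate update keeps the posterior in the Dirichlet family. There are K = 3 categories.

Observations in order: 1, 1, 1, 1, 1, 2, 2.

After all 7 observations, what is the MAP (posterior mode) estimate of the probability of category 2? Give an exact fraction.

65/213

obs 1: x=1 → posterior Dirichlet(10, 14/5, 11/2)
obs 2: x=1 → posterior Dirichlet(10, 19/5, 11/2)
obs 3: x=1 → posterior Dirichlet(10, 24/5, 11/2)
obs 4: x=1 → posterior Dirichlet(10, 29/5, 11/2)
obs 5: x=1 → posterior Dirichlet(10, 34/5, 11/2)
obs 6: x=2 → posterior Dirichlet(10, 34/5, 13/2)
obs 7: x=2 → posterior Dirichlet(10, 34/5, 15/2)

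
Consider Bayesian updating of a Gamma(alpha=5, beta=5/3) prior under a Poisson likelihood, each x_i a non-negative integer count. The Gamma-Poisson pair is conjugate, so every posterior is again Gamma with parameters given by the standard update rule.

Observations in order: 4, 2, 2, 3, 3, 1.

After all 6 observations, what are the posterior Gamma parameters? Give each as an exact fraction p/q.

alpha=20, beta=23/3

obs 1: x=4 → posterior Gamma(9, 8/3)
obs 2: x=2 → posterior Gamma(11, 11/3)
obs 3: x=2 → posterior Gamma(13, 14/3)
obs 4: x=3 → posterior Gamma(16, 17/3)
obs 5: x=3 → posterior Gamma(19, 20/3)
obs 6: x=1 → posterior Gamma(20, 23/3)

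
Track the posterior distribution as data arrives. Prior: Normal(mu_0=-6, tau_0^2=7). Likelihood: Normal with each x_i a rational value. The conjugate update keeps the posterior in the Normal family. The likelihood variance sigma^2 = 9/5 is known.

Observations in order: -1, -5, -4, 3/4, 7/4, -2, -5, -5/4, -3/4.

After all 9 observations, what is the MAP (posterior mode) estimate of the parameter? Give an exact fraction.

obs 1: x=-1 → posterior Normal(-89/44, 63/44)
obs 2: x=-5 → posterior Normal(-264/79, 63/79)
obs 3: x=-4 → posterior Normal(-202/57, 21/38)
obs 4: x=3/4 → posterior Normal(-1511/596, 63/149)
obs 5: x=7/4 → posterior Normal(-633/368, 63/184)
obs 6: x=-2 → posterior Normal(-773/438, 21/73)
obs 7: x=-5 → posterior Normal(-1123/508, 63/254)
obs 8: x=-5/4 → posterior Normal(-2421/1156, 63/289)
obs 9: x=-3/4 → posterior Normal(-421/216, 7/36)

-421/216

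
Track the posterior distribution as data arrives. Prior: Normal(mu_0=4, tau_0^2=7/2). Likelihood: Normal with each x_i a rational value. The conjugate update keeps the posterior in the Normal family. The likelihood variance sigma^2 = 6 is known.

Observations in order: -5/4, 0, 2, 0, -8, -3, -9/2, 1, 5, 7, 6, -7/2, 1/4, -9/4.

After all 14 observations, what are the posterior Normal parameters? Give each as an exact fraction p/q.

mu_0=157/440, tau_0^2=21/55

obs 1: x=-5/4 → posterior Normal(157/76, 42/19)
obs 2: x=0 → posterior Normal(157/104, 21/13)
obs 3: x=2 → posterior Normal(71/44, 14/11)
obs 4: x=0 → posterior Normal(213/160, 21/20)
obs 5: x=-8 → posterior Normal(-11/188, 42/47)
obs 6: x=-3 → posterior Normal(-95/216, 7/9)
obs 7: x=-9/2 → posterior Normal(-221/244, 42/61)
obs 8: x=1 → posterior Normal(-193/272, 21/34)
obs 9: x=5 → posterior Normal(-53/300, 14/25)
obs 10: x=7 → posterior Normal(143/328, 21/41)
obs 11: x=6 → posterior Normal(311/356, 42/89)
obs 12: x=-7/2 → posterior Normal(71/128, 7/16)
obs 13: x=1/4 → posterior Normal(55/103, 42/103)
obs 14: x=-9/4 → posterior Normal(157/440, 21/55)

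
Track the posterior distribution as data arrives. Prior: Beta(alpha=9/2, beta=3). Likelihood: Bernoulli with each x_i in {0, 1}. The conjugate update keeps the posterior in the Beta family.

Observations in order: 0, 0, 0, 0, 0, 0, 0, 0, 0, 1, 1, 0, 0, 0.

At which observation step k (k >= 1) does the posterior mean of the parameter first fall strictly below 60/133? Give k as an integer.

k = 3

obs 1: x=0 → posterior Beta(9/2, 4)
obs 2: x=0 → posterior Beta(9/2, 5)
obs 3: x=0 → posterior Beta(9/2, 6)
obs 4: x=0 → posterior Beta(9/2, 7)
obs 5: x=0 → posterior Beta(9/2, 8)
obs 6: x=0 → posterior Beta(9/2, 9)
obs 7: x=0 → posterior Beta(9/2, 10)
obs 8: x=0 → posterior Beta(9/2, 11)
obs 9: x=0 → posterior Beta(9/2, 12)
obs 10: x=1 → posterior Beta(11/2, 12)
obs 11: x=1 → posterior Beta(13/2, 12)
obs 12: x=0 → posterior Beta(13/2, 13)
obs 13: x=0 → posterior Beta(13/2, 14)
obs 14: x=0 → posterior Beta(13/2, 15)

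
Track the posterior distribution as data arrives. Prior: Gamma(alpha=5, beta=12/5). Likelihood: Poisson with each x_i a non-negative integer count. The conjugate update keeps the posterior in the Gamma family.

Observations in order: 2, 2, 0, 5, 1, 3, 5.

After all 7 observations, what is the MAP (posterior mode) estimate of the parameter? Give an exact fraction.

obs 1: x=2 → posterior Gamma(7, 17/5)
obs 2: x=2 → posterior Gamma(9, 22/5)
obs 3: x=0 → posterior Gamma(9, 27/5)
obs 4: x=5 → posterior Gamma(14, 32/5)
obs 5: x=1 → posterior Gamma(15, 37/5)
obs 6: x=3 → posterior Gamma(18, 42/5)
obs 7: x=5 → posterior Gamma(23, 47/5)

110/47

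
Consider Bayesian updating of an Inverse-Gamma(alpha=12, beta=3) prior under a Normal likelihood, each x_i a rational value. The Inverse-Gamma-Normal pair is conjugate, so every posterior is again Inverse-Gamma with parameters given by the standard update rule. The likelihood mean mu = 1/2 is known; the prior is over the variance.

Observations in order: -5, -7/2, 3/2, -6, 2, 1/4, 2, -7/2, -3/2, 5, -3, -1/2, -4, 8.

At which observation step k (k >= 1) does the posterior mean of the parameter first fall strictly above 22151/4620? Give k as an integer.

obs 1: x=-5 → posterior Inverse-Gamma(25/2, 145/8)
obs 2: x=-7/2 → posterior Inverse-Gamma(13, 209/8)
obs 3: x=3/2 → posterior Inverse-Gamma(27/2, 213/8)
obs 4: x=-6 → posterior Inverse-Gamma(14, 191/4)
obs 5: x=2 → posterior Inverse-Gamma(29/2, 391/8)
obs 6: x=1/4 → posterior Inverse-Gamma(15, 1565/32)
obs 7: x=2 → posterior Inverse-Gamma(31/2, 1601/32)
obs 8: x=-7/2 → posterior Inverse-Gamma(16, 1857/32)
obs 9: x=-3/2 → posterior Inverse-Gamma(33/2, 1921/32)
obs 10: x=5 → posterior Inverse-Gamma(17, 2245/32)
obs 11: x=-3 → posterior Inverse-Gamma(35/2, 2441/32)
obs 12: x=-1/2 → posterior Inverse-Gamma(18, 2457/32)
obs 13: x=-4 → posterior Inverse-Gamma(37/2, 2781/32)
obs 14: x=8 → posterior Inverse-Gamma(19, 3681/32)

k = 13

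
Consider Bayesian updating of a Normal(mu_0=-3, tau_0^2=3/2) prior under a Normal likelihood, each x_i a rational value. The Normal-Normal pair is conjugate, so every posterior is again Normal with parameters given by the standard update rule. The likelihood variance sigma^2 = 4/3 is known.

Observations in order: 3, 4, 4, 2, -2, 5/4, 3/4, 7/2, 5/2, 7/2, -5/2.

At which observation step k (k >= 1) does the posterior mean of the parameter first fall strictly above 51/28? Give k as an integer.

k = 3

obs 1: x=3 → posterior Normal(3/17, 12/17)
obs 2: x=4 → posterior Normal(3/2, 6/13)
obs 3: x=4 → posterior Normal(15/7, 12/35)
obs 4: x=2 → posterior Normal(93/44, 3/11)
obs 5: x=-2 → posterior Normal(75/53, 12/53)
obs 6: x=5/4 → posterior Normal(345/248, 6/31)
obs 7: x=3/4 → posterior Normal(93/71, 12/71)
obs 8: x=7/2 → posterior Normal(249/160, 3/20)
obs 9: x=5/2 → posterior Normal(147/89, 12/89)
obs 10: x=7/2 → posterior Normal(51/28, 6/49)
obs 11: x=-5/2 → posterior Normal(156/107, 12/107)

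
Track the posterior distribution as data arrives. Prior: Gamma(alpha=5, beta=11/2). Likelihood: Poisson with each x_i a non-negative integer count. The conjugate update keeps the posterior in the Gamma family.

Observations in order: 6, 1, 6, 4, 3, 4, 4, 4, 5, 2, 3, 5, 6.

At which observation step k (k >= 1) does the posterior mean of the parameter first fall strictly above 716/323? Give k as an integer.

k = 4

obs 1: x=6 → posterior Gamma(11, 13/2)
obs 2: x=1 → posterior Gamma(12, 15/2)
obs 3: x=6 → posterior Gamma(18, 17/2)
obs 4: x=4 → posterior Gamma(22, 19/2)
obs 5: x=3 → posterior Gamma(25, 21/2)
obs 6: x=4 → posterior Gamma(29, 23/2)
obs 7: x=4 → posterior Gamma(33, 25/2)
obs 8: x=4 → posterior Gamma(37, 27/2)
obs 9: x=5 → posterior Gamma(42, 29/2)
obs 10: x=2 → posterior Gamma(44, 31/2)
obs 11: x=3 → posterior Gamma(47, 33/2)
obs 12: x=5 → posterior Gamma(52, 35/2)
obs 13: x=6 → posterior Gamma(58, 37/2)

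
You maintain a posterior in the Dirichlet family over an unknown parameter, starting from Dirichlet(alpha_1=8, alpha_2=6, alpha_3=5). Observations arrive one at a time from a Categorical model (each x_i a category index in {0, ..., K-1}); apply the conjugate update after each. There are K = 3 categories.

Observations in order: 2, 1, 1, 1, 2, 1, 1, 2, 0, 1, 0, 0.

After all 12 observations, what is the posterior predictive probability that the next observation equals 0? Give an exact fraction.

11/31

obs 1: x=2 → posterior Dirichlet(8, 6, 6)
obs 2: x=1 → posterior Dirichlet(8, 7, 6)
obs 3: x=1 → posterior Dirichlet(8, 8, 6)
obs 4: x=1 → posterior Dirichlet(8, 9, 6)
obs 5: x=2 → posterior Dirichlet(8, 9, 7)
obs 6: x=1 → posterior Dirichlet(8, 10, 7)
obs 7: x=1 → posterior Dirichlet(8, 11, 7)
obs 8: x=2 → posterior Dirichlet(8, 11, 8)
obs 9: x=0 → posterior Dirichlet(9, 11, 8)
obs 10: x=1 → posterior Dirichlet(9, 12, 8)
obs 11: x=0 → posterior Dirichlet(10, 12, 8)
obs 12: x=0 → posterior Dirichlet(11, 12, 8)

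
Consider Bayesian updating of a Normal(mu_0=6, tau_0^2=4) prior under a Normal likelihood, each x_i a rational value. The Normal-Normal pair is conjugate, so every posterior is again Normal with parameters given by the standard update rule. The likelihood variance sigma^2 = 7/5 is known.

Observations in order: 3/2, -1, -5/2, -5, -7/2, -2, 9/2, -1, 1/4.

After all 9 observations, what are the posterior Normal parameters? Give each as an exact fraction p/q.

mu_0=-133/187, tau_0^2=28/187

obs 1: x=3/2 → posterior Normal(8/3, 28/27)
obs 2: x=-1 → posterior Normal(52/47, 28/47)
obs 3: x=-5/2 → posterior Normal(2/67, 28/67)
obs 4: x=-5 → posterior Normal(-98/87, 28/87)
obs 5: x=-7/2 → posterior Normal(-168/107, 28/107)
obs 6: x=-2 → posterior Normal(-208/127, 28/127)
obs 7: x=9/2 → posterior Normal(-118/147, 4/21)
obs 8: x=-1 → posterior Normal(-138/167, 28/167)
obs 9: x=1/4 → posterior Normal(-133/187, 28/187)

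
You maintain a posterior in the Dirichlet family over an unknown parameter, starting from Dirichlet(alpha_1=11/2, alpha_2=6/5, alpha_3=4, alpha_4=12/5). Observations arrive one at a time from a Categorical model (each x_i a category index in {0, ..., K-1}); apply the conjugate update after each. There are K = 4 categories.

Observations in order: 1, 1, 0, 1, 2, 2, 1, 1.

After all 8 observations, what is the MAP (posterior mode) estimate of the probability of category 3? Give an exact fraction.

obs 1: x=1 → posterior Dirichlet(11/2, 11/5, 4, 12/5)
obs 2: x=1 → posterior Dirichlet(11/2, 16/5, 4, 12/5)
obs 3: x=0 → posterior Dirichlet(13/2, 16/5, 4, 12/5)
obs 4: x=1 → posterior Dirichlet(13/2, 21/5, 4, 12/5)
obs 5: x=2 → posterior Dirichlet(13/2, 21/5, 5, 12/5)
obs 6: x=2 → posterior Dirichlet(13/2, 21/5, 6, 12/5)
obs 7: x=1 → posterior Dirichlet(13/2, 26/5, 6, 12/5)
obs 8: x=1 → posterior Dirichlet(13/2, 31/5, 6, 12/5)

14/171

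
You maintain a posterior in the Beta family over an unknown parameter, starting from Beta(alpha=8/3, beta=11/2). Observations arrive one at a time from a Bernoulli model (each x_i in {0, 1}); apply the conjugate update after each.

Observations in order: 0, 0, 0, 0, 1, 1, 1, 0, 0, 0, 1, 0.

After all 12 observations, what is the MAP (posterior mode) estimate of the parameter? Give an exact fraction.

34/109

obs 1: x=0 → posterior Beta(8/3, 13/2)
obs 2: x=0 → posterior Beta(8/3, 15/2)
obs 3: x=0 → posterior Beta(8/3, 17/2)
obs 4: x=0 → posterior Beta(8/3, 19/2)
obs 5: x=1 → posterior Beta(11/3, 19/2)
obs 6: x=1 → posterior Beta(14/3, 19/2)
obs 7: x=1 → posterior Beta(17/3, 19/2)
obs 8: x=0 → posterior Beta(17/3, 21/2)
obs 9: x=0 → posterior Beta(17/3, 23/2)
obs 10: x=0 → posterior Beta(17/3, 25/2)
obs 11: x=1 → posterior Beta(20/3, 25/2)
obs 12: x=0 → posterior Beta(20/3, 27/2)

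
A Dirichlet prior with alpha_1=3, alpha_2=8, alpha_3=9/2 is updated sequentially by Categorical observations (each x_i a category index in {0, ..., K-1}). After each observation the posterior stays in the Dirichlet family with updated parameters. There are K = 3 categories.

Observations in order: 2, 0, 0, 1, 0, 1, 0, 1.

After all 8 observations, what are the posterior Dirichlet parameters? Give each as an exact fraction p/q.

obs 1: x=2 → posterior Dirichlet(3, 8, 11/2)
obs 2: x=0 → posterior Dirichlet(4, 8, 11/2)
obs 3: x=0 → posterior Dirichlet(5, 8, 11/2)
obs 4: x=1 → posterior Dirichlet(5, 9, 11/2)
obs 5: x=0 → posterior Dirichlet(6, 9, 11/2)
obs 6: x=1 → posterior Dirichlet(6, 10, 11/2)
obs 7: x=0 → posterior Dirichlet(7, 10, 11/2)
obs 8: x=1 → posterior Dirichlet(7, 11, 11/2)

alpha_1=7, alpha_2=11, alpha_3=11/2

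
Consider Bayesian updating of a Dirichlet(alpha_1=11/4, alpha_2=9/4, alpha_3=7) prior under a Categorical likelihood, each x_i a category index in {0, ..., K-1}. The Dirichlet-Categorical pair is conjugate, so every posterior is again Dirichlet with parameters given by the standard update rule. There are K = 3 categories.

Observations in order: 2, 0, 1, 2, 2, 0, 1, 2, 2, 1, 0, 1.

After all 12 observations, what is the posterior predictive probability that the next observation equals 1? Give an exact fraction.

25/96

obs 1: x=2 → posterior Dirichlet(11/4, 9/4, 8)
obs 2: x=0 → posterior Dirichlet(15/4, 9/4, 8)
obs 3: x=1 → posterior Dirichlet(15/4, 13/4, 8)
obs 4: x=2 → posterior Dirichlet(15/4, 13/4, 9)
obs 5: x=2 → posterior Dirichlet(15/4, 13/4, 10)
obs 6: x=0 → posterior Dirichlet(19/4, 13/4, 10)
obs 7: x=1 → posterior Dirichlet(19/4, 17/4, 10)
obs 8: x=2 → posterior Dirichlet(19/4, 17/4, 11)
obs 9: x=2 → posterior Dirichlet(19/4, 17/4, 12)
obs 10: x=1 → posterior Dirichlet(19/4, 21/4, 12)
obs 11: x=0 → posterior Dirichlet(23/4, 21/4, 12)
obs 12: x=1 → posterior Dirichlet(23/4, 25/4, 12)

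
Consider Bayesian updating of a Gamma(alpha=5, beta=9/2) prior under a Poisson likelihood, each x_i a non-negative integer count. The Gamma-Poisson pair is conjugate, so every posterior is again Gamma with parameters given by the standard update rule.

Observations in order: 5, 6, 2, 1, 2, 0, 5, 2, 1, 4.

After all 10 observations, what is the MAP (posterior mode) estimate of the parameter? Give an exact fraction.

64/29

obs 1: x=5 → posterior Gamma(10, 11/2)
obs 2: x=6 → posterior Gamma(16, 13/2)
obs 3: x=2 → posterior Gamma(18, 15/2)
obs 4: x=1 → posterior Gamma(19, 17/2)
obs 5: x=2 → posterior Gamma(21, 19/2)
obs 6: x=0 → posterior Gamma(21, 21/2)
obs 7: x=5 → posterior Gamma(26, 23/2)
obs 8: x=2 → posterior Gamma(28, 25/2)
obs 9: x=1 → posterior Gamma(29, 27/2)
obs 10: x=4 → posterior Gamma(33, 29/2)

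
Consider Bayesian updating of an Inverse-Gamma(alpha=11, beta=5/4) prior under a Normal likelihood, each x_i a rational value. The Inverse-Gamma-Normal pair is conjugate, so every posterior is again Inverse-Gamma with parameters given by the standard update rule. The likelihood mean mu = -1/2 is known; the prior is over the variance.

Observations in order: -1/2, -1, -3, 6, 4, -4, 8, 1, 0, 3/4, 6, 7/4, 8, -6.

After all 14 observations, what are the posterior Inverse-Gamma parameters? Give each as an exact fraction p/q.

alpha=18, beta=2479/16

obs 1: x=-1/2 → posterior Inverse-Gamma(23/2, 5/4)
obs 2: x=-1 → posterior Inverse-Gamma(12, 11/8)
obs 3: x=-3 → posterior Inverse-Gamma(25/2, 9/2)
obs 4: x=6 → posterior Inverse-Gamma(13, 205/8)
obs 5: x=4 → posterior Inverse-Gamma(27/2, 143/4)
obs 6: x=-4 → posterior Inverse-Gamma(14, 335/8)
obs 7: x=8 → posterior Inverse-Gamma(29/2, 78)
obs 8: x=1 → posterior Inverse-Gamma(15, 633/8)
obs 9: x=0 → posterior Inverse-Gamma(31/2, 317/4)
obs 10: x=3/4 → posterior Inverse-Gamma(16, 2561/32)
obs 11: x=6 → posterior Inverse-Gamma(33/2, 3237/32)
obs 12: x=7/4 → posterior Inverse-Gamma(17, 1659/16)
obs 13: x=8 → posterior Inverse-Gamma(35/2, 2237/16)
obs 14: x=-6 → posterior Inverse-Gamma(18, 2479/16)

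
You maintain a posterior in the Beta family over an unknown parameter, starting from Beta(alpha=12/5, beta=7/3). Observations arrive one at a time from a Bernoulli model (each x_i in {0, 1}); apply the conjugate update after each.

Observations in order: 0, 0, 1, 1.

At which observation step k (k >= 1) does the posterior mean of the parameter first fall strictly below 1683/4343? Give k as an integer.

obs 1: x=0 → posterior Beta(12/5, 10/3)
obs 2: x=0 → posterior Beta(12/5, 13/3)
obs 3: x=1 → posterior Beta(17/5, 13/3)
obs 4: x=1 → posterior Beta(22/5, 13/3)

k = 2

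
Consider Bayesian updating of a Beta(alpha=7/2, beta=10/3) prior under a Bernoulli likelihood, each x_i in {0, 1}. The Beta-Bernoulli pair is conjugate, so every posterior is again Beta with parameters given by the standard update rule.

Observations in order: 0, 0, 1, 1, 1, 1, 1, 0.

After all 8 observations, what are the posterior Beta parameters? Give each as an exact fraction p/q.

obs 1: x=0 → posterior Beta(7/2, 13/3)
obs 2: x=0 → posterior Beta(7/2, 16/3)
obs 3: x=1 → posterior Beta(9/2, 16/3)
obs 4: x=1 → posterior Beta(11/2, 16/3)
obs 5: x=1 → posterior Beta(13/2, 16/3)
obs 6: x=1 → posterior Beta(15/2, 16/3)
obs 7: x=1 → posterior Beta(17/2, 16/3)
obs 8: x=0 → posterior Beta(17/2, 19/3)

alpha=17/2, beta=19/3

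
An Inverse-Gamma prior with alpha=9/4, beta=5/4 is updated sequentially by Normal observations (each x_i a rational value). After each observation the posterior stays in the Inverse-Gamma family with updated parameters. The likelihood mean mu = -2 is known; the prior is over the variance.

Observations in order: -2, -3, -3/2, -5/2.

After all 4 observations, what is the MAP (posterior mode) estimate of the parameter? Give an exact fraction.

obs 1: x=-2 → posterior Inverse-Gamma(11/4, 5/4)
obs 2: x=-3 → posterior Inverse-Gamma(13/4, 7/4)
obs 3: x=-3/2 → posterior Inverse-Gamma(15/4, 15/8)
obs 4: x=-5/2 → posterior Inverse-Gamma(17/4, 2)

8/21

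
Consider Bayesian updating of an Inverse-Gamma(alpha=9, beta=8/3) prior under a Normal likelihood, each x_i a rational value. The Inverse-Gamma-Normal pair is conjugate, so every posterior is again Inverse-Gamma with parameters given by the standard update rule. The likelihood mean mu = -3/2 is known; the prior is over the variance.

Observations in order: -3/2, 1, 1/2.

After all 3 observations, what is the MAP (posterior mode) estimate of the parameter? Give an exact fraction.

187/276

obs 1: x=-3/2 → posterior Inverse-Gamma(19/2, 8/3)
obs 2: x=1 → posterior Inverse-Gamma(10, 139/24)
obs 3: x=1/2 → posterior Inverse-Gamma(21/2, 187/24)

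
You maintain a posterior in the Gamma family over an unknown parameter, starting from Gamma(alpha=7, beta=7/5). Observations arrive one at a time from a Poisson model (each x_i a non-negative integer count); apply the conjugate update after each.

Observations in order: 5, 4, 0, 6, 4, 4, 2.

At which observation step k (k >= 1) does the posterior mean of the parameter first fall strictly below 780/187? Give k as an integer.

k = 3

obs 1: x=5 → posterior Gamma(12, 12/5)
obs 2: x=4 → posterior Gamma(16, 17/5)
obs 3: x=0 → posterior Gamma(16, 22/5)
obs 4: x=6 → posterior Gamma(22, 27/5)
obs 5: x=4 → posterior Gamma(26, 32/5)
obs 6: x=4 → posterior Gamma(30, 37/5)
obs 7: x=2 → posterior Gamma(32, 42/5)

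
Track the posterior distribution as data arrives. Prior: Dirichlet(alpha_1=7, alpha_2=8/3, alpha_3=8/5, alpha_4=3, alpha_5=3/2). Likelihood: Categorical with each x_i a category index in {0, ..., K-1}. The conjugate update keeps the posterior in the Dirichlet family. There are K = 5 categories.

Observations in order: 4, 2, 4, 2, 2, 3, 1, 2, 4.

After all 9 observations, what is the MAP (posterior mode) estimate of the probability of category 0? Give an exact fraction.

180/593

obs 1: x=4 → posterior Dirichlet(7, 8/3, 8/5, 3, 5/2)
obs 2: x=2 → posterior Dirichlet(7, 8/3, 13/5, 3, 5/2)
obs 3: x=4 → posterior Dirichlet(7, 8/3, 13/5, 3, 7/2)
obs 4: x=2 → posterior Dirichlet(7, 8/3, 18/5, 3, 7/2)
obs 5: x=2 → posterior Dirichlet(7, 8/3, 23/5, 3, 7/2)
obs 6: x=3 → posterior Dirichlet(7, 8/3, 23/5, 4, 7/2)
obs 7: x=1 → posterior Dirichlet(7, 11/3, 23/5, 4, 7/2)
obs 8: x=2 → posterior Dirichlet(7, 11/3, 28/5, 4, 7/2)
obs 9: x=4 → posterior Dirichlet(7, 11/3, 28/5, 4, 9/2)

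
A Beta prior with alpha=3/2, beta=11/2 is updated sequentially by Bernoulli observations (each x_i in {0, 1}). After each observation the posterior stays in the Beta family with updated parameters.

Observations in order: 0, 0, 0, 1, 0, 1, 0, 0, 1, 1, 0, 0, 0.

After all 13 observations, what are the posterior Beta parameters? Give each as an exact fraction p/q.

obs 1: x=0 → posterior Beta(3/2, 13/2)
obs 2: x=0 → posterior Beta(3/2, 15/2)
obs 3: x=0 → posterior Beta(3/2, 17/2)
obs 4: x=1 → posterior Beta(5/2, 17/2)
obs 5: x=0 → posterior Beta(5/2, 19/2)
obs 6: x=1 → posterior Beta(7/2, 19/2)
obs 7: x=0 → posterior Beta(7/2, 21/2)
obs 8: x=0 → posterior Beta(7/2, 23/2)
obs 9: x=1 → posterior Beta(9/2, 23/2)
obs 10: x=1 → posterior Beta(11/2, 23/2)
obs 11: x=0 → posterior Beta(11/2, 25/2)
obs 12: x=0 → posterior Beta(11/2, 27/2)
obs 13: x=0 → posterior Beta(11/2, 29/2)

alpha=11/2, beta=29/2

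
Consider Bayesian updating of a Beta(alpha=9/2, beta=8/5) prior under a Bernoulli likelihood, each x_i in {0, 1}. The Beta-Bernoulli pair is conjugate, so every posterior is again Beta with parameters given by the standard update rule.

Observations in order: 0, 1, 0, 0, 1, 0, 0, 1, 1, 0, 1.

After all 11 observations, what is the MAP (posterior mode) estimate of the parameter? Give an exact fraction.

85/151

obs 1: x=0 → posterior Beta(9/2, 13/5)
obs 2: x=1 → posterior Beta(11/2, 13/5)
obs 3: x=0 → posterior Beta(11/2, 18/5)
obs 4: x=0 → posterior Beta(11/2, 23/5)
obs 5: x=1 → posterior Beta(13/2, 23/5)
obs 6: x=0 → posterior Beta(13/2, 28/5)
obs 7: x=0 → posterior Beta(13/2, 33/5)
obs 8: x=1 → posterior Beta(15/2, 33/5)
obs 9: x=1 → posterior Beta(17/2, 33/5)
obs 10: x=0 → posterior Beta(17/2, 38/5)
obs 11: x=1 → posterior Beta(19/2, 38/5)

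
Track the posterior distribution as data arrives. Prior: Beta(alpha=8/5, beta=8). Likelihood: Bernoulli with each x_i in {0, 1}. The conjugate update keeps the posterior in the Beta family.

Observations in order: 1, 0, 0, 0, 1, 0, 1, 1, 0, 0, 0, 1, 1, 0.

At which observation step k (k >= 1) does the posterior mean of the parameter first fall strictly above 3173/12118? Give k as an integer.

k = 7

obs 1: x=1 → posterior Beta(13/5, 8)
obs 2: x=0 → posterior Beta(13/5, 9)
obs 3: x=0 → posterior Beta(13/5, 10)
obs 4: x=0 → posterior Beta(13/5, 11)
obs 5: x=1 → posterior Beta(18/5, 11)
obs 6: x=0 → posterior Beta(18/5, 12)
obs 7: x=1 → posterior Beta(23/5, 12)
obs 8: x=1 → posterior Beta(28/5, 12)
obs 9: x=0 → posterior Beta(28/5, 13)
obs 10: x=0 → posterior Beta(28/5, 14)
obs 11: x=0 → posterior Beta(28/5, 15)
obs 12: x=1 → posterior Beta(33/5, 15)
obs 13: x=1 → posterior Beta(38/5, 15)
obs 14: x=0 → posterior Beta(38/5, 16)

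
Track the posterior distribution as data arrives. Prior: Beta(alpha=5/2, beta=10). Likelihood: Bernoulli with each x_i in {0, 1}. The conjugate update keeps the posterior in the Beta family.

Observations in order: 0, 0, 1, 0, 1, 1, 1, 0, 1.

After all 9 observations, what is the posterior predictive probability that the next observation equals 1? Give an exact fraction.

15/43

obs 1: x=0 → posterior Beta(5/2, 11)
obs 2: x=0 → posterior Beta(5/2, 12)
obs 3: x=1 → posterior Beta(7/2, 12)
obs 4: x=0 → posterior Beta(7/2, 13)
obs 5: x=1 → posterior Beta(9/2, 13)
obs 6: x=1 → posterior Beta(11/2, 13)
obs 7: x=1 → posterior Beta(13/2, 13)
obs 8: x=0 → posterior Beta(13/2, 14)
obs 9: x=1 → posterior Beta(15/2, 14)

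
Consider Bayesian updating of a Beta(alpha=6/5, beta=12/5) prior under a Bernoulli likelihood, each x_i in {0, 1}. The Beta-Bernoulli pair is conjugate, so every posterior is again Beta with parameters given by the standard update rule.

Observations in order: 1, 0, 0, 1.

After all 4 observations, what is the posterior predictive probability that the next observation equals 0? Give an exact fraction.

obs 1: x=1 → posterior Beta(11/5, 12/5)
obs 2: x=0 → posterior Beta(11/5, 17/5)
obs 3: x=0 → posterior Beta(11/5, 22/5)
obs 4: x=1 → posterior Beta(16/5, 22/5)

11/19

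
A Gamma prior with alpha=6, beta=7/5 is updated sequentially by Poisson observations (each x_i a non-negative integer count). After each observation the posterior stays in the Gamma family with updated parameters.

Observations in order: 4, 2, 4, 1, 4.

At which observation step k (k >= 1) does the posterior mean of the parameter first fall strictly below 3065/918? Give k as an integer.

k = 4

obs 1: x=4 → posterior Gamma(10, 12/5)
obs 2: x=2 → posterior Gamma(12, 17/5)
obs 3: x=4 → posterior Gamma(16, 22/5)
obs 4: x=1 → posterior Gamma(17, 27/5)
obs 5: x=4 → posterior Gamma(21, 32/5)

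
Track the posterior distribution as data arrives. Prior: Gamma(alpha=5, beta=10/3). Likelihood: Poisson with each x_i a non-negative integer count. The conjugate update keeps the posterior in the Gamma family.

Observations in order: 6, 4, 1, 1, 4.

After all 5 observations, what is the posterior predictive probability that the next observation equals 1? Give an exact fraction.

obs 1: x=6 → posterior Gamma(11, 13/3)
obs 2: x=4 → posterior Gamma(15, 16/3)
obs 3: x=1 → posterior Gamma(16, 19/3)
obs 4: x=1 → posterior Gamma(17, 22/3)
obs 5: x=4 → posterior Gamma(21, 25/3)

2046363078989088535308837890625/9826042755292224841092444454912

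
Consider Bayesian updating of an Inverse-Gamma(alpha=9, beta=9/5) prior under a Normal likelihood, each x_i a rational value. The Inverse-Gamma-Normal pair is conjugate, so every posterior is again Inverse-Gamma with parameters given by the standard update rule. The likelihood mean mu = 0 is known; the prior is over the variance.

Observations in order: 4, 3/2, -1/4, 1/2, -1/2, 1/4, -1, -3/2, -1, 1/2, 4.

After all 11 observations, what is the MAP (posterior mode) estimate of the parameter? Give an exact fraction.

obs 1: x=4 → posterior Inverse-Gamma(19/2, 49/5)
obs 2: x=3/2 → posterior Inverse-Gamma(10, 437/40)
obs 3: x=-1/4 → posterior Inverse-Gamma(21/2, 1753/160)
obs 4: x=1/2 → posterior Inverse-Gamma(11, 1773/160)
obs 5: x=-1/2 → posterior Inverse-Gamma(23/2, 1793/160)
obs 6: x=1/4 → posterior Inverse-Gamma(12, 899/80)
obs 7: x=-1 → posterior Inverse-Gamma(25/2, 939/80)
obs 8: x=-3/2 → posterior Inverse-Gamma(13, 1029/80)
obs 9: x=-1 → posterior Inverse-Gamma(27/2, 1069/80)
obs 10: x=1/2 → posterior Inverse-Gamma(14, 1079/80)
obs 11: x=4 → posterior Inverse-Gamma(29/2, 1719/80)

1719/1240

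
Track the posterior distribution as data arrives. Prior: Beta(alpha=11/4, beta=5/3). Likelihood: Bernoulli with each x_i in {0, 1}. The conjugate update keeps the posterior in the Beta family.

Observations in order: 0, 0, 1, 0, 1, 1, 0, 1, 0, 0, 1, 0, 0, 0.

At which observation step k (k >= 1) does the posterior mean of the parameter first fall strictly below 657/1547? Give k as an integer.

obs 1: x=0 → posterior Beta(11/4, 8/3)
obs 2: x=0 → posterior Beta(11/4, 11/3)
obs 3: x=1 → posterior Beta(15/4, 11/3)
obs 4: x=0 → posterior Beta(15/4, 14/3)
obs 5: x=1 → posterior Beta(19/4, 14/3)
obs 6: x=1 → posterior Beta(23/4, 14/3)
obs 7: x=0 → posterior Beta(23/4, 17/3)
obs 8: x=1 → posterior Beta(27/4, 17/3)
obs 9: x=0 → posterior Beta(27/4, 20/3)
obs 10: x=0 → posterior Beta(27/4, 23/3)
obs 11: x=1 → posterior Beta(31/4, 23/3)
obs 12: x=0 → posterior Beta(31/4, 26/3)
obs 13: x=0 → posterior Beta(31/4, 29/3)
obs 14: x=0 → posterior Beta(31/4, 32/3)

k = 14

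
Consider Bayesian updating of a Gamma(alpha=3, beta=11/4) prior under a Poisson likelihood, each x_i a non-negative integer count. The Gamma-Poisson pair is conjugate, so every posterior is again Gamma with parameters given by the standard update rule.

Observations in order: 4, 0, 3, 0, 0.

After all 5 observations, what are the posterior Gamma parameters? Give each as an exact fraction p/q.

alpha=10, beta=31/4

obs 1: x=4 → posterior Gamma(7, 15/4)
obs 2: x=0 → posterior Gamma(7, 19/4)
obs 3: x=3 → posterior Gamma(10, 23/4)
obs 4: x=0 → posterior Gamma(10, 27/4)
obs 5: x=0 → posterior Gamma(10, 31/4)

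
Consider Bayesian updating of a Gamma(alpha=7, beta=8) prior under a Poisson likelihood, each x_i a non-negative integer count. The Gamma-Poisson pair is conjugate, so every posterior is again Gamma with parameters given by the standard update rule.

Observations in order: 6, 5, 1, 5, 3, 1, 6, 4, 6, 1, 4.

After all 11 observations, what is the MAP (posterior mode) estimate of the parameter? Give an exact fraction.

obs 1: x=6 → posterior Gamma(13, 9)
obs 2: x=5 → posterior Gamma(18, 10)
obs 3: x=1 → posterior Gamma(19, 11)
obs 4: x=5 → posterior Gamma(24, 12)
obs 5: x=3 → posterior Gamma(27, 13)
obs 6: x=1 → posterior Gamma(28, 14)
obs 7: x=6 → posterior Gamma(34, 15)
obs 8: x=4 → posterior Gamma(38, 16)
obs 9: x=6 → posterior Gamma(44, 17)
obs 10: x=1 → posterior Gamma(45, 18)
obs 11: x=4 → posterior Gamma(49, 19)

48/19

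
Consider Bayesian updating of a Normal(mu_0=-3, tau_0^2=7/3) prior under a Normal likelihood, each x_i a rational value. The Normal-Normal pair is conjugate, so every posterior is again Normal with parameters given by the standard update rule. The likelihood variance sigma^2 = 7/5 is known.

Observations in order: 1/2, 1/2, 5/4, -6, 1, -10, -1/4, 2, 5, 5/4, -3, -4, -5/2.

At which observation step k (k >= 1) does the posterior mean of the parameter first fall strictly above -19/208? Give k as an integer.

k = 3

obs 1: x=1/2 → posterior Normal(-13/16, 7/8)
obs 2: x=1/2 → posterior Normal(-4/13, 7/13)
obs 3: x=5/4 → posterior Normal(1/8, 7/18)
obs 4: x=-6 → posterior Normal(-111/92, 7/23)
obs 5: x=1 → posterior Normal(-13/16, 1/4)
obs 6: x=-10 → posterior Normal(-97/44, 7/33)
obs 7: x=-1/4 → posterior Normal(-37/19, 7/38)
obs 8: x=2 → posterior Normal(-64/43, 7/43)
obs 9: x=5 → posterior Normal(-13/16, 7/48)
obs 10: x=5/4 → posterior Normal(-131/212, 7/53)
obs 11: x=-3 → posterior Normal(-191/232, 7/58)
obs 12: x=-4 → posterior Normal(-271/252, 1/9)
obs 13: x=-5/2 → posterior Normal(-321/272, 7/68)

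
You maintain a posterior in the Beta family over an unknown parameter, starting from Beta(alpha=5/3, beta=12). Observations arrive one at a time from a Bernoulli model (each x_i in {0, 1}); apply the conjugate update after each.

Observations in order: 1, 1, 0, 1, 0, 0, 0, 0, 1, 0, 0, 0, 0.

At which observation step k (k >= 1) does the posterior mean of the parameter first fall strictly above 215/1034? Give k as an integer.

obs 1: x=1 → posterior Beta(8/3, 12)
obs 2: x=1 → posterior Beta(11/3, 12)
obs 3: x=0 → posterior Beta(11/3, 13)
obs 4: x=1 → posterior Beta(14/3, 13)
obs 5: x=0 → posterior Beta(14/3, 14)
obs 6: x=0 → posterior Beta(14/3, 15)
obs 7: x=0 → posterior Beta(14/3, 16)
obs 8: x=0 → posterior Beta(14/3, 17)
obs 9: x=1 → posterior Beta(17/3, 17)
obs 10: x=0 → posterior Beta(17/3, 18)
obs 11: x=0 → posterior Beta(17/3, 19)
obs 12: x=0 → posterior Beta(17/3, 20)
obs 13: x=0 → posterior Beta(17/3, 21)

k = 2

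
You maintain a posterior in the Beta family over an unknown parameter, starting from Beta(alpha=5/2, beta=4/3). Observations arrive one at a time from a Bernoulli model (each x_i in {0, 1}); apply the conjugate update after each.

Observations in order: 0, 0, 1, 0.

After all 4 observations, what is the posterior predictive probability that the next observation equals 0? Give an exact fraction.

26/47

obs 1: x=0 → posterior Beta(5/2, 7/3)
obs 2: x=0 → posterior Beta(5/2, 10/3)
obs 3: x=1 → posterior Beta(7/2, 10/3)
obs 4: x=0 → posterior Beta(7/2, 13/3)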